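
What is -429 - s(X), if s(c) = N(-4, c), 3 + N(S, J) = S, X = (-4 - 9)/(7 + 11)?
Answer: -422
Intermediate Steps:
X = -13/18 ≈ -0.72222
N(S, J) = -3 + S
s(c) = -7 (s(c) = -3 - 4 = -7)
-429 - s(X) = -429 - 1*(-7) = -429 + 7 = -422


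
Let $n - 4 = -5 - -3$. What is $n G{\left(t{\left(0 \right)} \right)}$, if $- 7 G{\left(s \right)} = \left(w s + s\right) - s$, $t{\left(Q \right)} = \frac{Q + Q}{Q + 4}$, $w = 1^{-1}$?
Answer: $0$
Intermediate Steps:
$w = 1$
$t{\left(Q \right)} = \frac{2 Q}{4 + Q}$
$G{\left(s \right)} = - \frac{s}{7}$ ($G{\left(s \right)} = - \frac{\left(1 s + s\right) - s}{7} = - \frac{\left(s + s\right) - s}{7} = - \frac{2 s - s}{7} = - \frac{s}{7}$)
$n = 2$ ($n = 4 - 2 = 2$)
$n G{\left(t{\left(0 \right)} \right)} = 2 \left(- \frac{2 \cdot 0 \frac{1}{4 + 0}}{7}\right) = 2 \left(- \frac{2 \cdot 0 \cdot \frac{1}{4}}{7}\right) = 2 \left(\left(- \frac{1}{7}\right) 0\right) = 2 \cdot 0 = 0$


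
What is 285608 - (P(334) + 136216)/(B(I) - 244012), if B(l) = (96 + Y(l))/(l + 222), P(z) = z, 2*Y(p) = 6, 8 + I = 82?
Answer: 20628778815224/72227453 ≈ 2.8561e+5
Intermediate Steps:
I = 74 (I = -8 + 82 = 74)
Y(p) = 3 (Y(p) = (1/2)*6 = 3)
B(l) = 99/(222 + l) (B(l) = (96 + 3)/(l + 222) = 99/(222 + l))
285608 - (P(334) + 136216)/(B(I) - 244012) = 285608 - (334 + 136216)/(99/(222 + 74) - 244012) = 285608 - 136550/(99/296 - 244012) = 285608 - 136550/(-72227453/296) = 285608 - 136550*(-296)/72227453 = 285608 - 1*(-40418800/72227453) = 285608 + 40418800/72227453 = 20628778815224/72227453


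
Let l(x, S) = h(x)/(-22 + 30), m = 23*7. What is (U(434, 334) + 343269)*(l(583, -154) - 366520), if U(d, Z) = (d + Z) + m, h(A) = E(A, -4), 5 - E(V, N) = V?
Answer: -252360638531/2 ≈ -1.2618e+11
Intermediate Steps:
E(V, N) = 5 - V
m = 161
h(A) = 5 - A
U(d, Z) = 161 + Z + d (U(d, Z) = (d + Z) + 161 = (Z + d) + 161 = 161 + Z + d)
l(x, S) = 5/8 - x/8 (l(x, S) = (5 - x)/(-22 + 30) = (5 - x)/8 = (5 - x)*(1/8) = 5/8 - x/8)
(U(434, 334) + 343269)*(l(583, -154) - 366520) = ((161 + 334 + 434) + 343269)*((5/8 - 1/8*583) - 366520) = (929 + 343269)*((5/8 - 583/8) - 366520) = 344198*(-289/4 - 366520) = 344198*(-1466369/4) = -252360638531/2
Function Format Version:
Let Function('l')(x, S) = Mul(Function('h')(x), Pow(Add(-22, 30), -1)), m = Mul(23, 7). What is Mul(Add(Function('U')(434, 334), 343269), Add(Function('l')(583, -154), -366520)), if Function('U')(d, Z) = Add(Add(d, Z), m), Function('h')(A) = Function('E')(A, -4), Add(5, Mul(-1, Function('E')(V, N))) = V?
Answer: Rational(-252360638531, 2) ≈ -1.2618e+11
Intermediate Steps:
Function('E')(V, N) = Add(5, Mul(-1, V))
m = 161
Function('h')(A) = Add(5, Mul(-1, A))
Function('U')(d, Z) = Add(161, Z, d) (Function('U')(d, Z) = Add(Add(d, Z), 161) = Add(Add(Z, d), 161) = Add(161, Z, d))
Function('l')(x, S) = Add(Rational(5, 8), Mul(Rational(-1, 8), x)) (Function('l')(x, S) = Mul(Add(5, Mul(-1, x)), Pow(Add(-22, 30), -1)) = Mul(Add(5, Mul(-1, x)), Pow(8, -1)) = Mul(Add(5, Mul(-1, x)), Rational(1, 8)) = Add(Rational(5, 8), Mul(Rational(-1, 8), x)))
Mul(Add(Function('U')(434, 334), 343269), Add(Function('l')(583, -154), -366520)) = Mul(Add(Add(161, 334, 434), 343269), Add(Add(Rational(5, 8), Mul(Rational(-1, 8), 583)), -366520)) = Mul(Add(929, 343269), Add(Add(Rational(5, 8), Rational(-583, 8)), -366520)) = Mul(344198, Add(Rational(-289, 4), -366520)) = Mul(344198, Rational(-1466369, 4)) = Rational(-252360638531, 2)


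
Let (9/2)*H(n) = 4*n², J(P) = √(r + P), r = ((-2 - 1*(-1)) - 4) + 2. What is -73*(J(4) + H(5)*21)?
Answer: -102419/3 ≈ -34140.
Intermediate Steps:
r = -3 (r = ((-2 + 1) - 4) + 2 = (-1 - 4) + 2 = -5 + 2 = -3)
J(P) = √(-3 + P)
H(n) = 8*n²/9 (H(n) = 2*(4*n²)/9 = 8*n²/9)
-73*(J(4) + H(5)*21) = -73*(√(-3 + 4) + ((8/9)*5²)*21) = -73*(√1 + ((8/9)*25)*21) = -73*(1 + (200/9)*21) = -73*(1 + 1400/3) = -73*1403/3 = -102419/3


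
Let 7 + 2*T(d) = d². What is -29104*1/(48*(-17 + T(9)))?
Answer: -1819/60 ≈ -30.317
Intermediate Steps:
T(d) = -7/2 + d²/2
-29104*1/(48*(-17 + T(9))) = -29104*1/(48*(-17 + (-7/2 + (½)*9²))) = -29104*1/(48*(-17 + (-7/2 + (½)*81))) = -29104*1/(48*(-17 + (-7/2 + 81/2))) = -29104*1/(48*(-17 + 37)) = -29104/(20*48) = -29104/960 = -29104*1/960 = -1819/60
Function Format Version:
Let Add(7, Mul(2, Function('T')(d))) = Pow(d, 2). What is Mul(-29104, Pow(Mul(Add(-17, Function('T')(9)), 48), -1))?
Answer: Rational(-1819, 60) ≈ -30.317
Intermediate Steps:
Function('T')(d) = Add(Rational(-7, 2), Mul(Rational(1, 2), Pow(d, 2)))
Mul(-29104, Pow(Mul(Add(-17, Function('T')(9)), 48), -1)) = Mul(-29104, Pow(Mul(Add(-17, Add(Rational(-7, 2), Mul(Rational(1, 2), Pow(9, 2)))), 48), -1)) = Mul(-29104, Pow(Mul(Add(-17, Add(Rational(-7, 2), Mul(Rational(1, 2), 81))), 48), -1)) = Mul(-29104, Pow(Mul(Add(-17, Add(Rational(-7, 2), Rational(81, 2))), 48), -1)) = Mul(-29104, Pow(Mul(Add(-17, 37), 48), -1)) = Mul(-29104, Pow(Mul(20, 48), -1)) = Mul(-29104, Pow(960, -1)) = Mul(-29104, Rational(1, 960)) = Rational(-1819, 60)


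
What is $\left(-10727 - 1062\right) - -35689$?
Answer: $23900$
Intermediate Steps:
$\left(-10727 - 1062\right) - -35689 = \left(-10727 - 1062\right) + 35689 = -11789 + 35689 = 23900$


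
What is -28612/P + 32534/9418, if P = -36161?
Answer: 722964895/170282149 ≈ 4.2457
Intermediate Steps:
-28612/P + 32534/9418 = -28612/(-36161) + 32534/9418 = -28612*(-1/36161) + 32534*(1/9418) = 28612/36161 + 16267/4709 = 722964895/170282149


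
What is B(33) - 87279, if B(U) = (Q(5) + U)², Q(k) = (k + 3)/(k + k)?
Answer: -2153414/25 ≈ -86137.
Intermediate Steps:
Q(k) = (3 + k)/(2*k) (Q(k) = (3 + k)/((2*k)) = (3 + k)*(1/(2*k)) = (3 + k)/(2*k))
B(U) = (⅘ + U)² (B(U) = ((½)*(3 + 5)/5 + U)² = ((½)*(⅕)*8 + U)² = (⅘ + U)²)
B(33) - 87279 = (4 + 5*33)²/25 - 87279 = (4 + 165)²/25 - 87279 = (1/25)*169² - 87279 = (1/25)*28561 - 87279 = 28561/25 - 87279 = -2153414/25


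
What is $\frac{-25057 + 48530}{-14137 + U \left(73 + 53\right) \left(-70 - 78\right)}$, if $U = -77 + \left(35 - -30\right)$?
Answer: $\frac{23473}{209639} \approx 0.11197$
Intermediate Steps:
$U = -12$ ($U = -77 + \left(35 + 30\right) = -77 + 65 = -12$)
$\frac{-25057 + 48530}{-14137 + U \left(73 + 53\right) \left(-70 - 78\right)} = \frac{-25057 + 48530}{-14137 - 12 \left(73 + 53\right) \left(-70 - 78\right)} = \frac{23473}{-14137 - 12 \cdot 126 \left(-148\right)} = \frac{23473}{-14137 - -223776} = \frac{23473}{-14137 + 223776} = \frac{23473}{209639}$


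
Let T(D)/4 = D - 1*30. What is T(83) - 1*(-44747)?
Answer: 44959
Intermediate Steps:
T(D) = -120 + 4*D (T(D) = 4*(D - 1*30) = 4*(D - 30) = 4*(-30 + D) = -120 + 4*D)
T(83) - 1*(-44747) = (-120 + 4*83) - 1*(-44747) = (-120 + 332) + 44747 = 212 + 44747 = 44959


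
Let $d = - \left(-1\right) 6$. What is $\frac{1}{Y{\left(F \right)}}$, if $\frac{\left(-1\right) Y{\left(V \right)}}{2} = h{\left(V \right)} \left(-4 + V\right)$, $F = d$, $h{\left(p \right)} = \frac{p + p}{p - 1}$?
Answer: $- \frac{5}{48} \approx -0.10417$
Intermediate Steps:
$d = 6$ ($d = \left(-1\right) \left(-6\right) = 6$)
$h{\left(p \right)} = \frac{2 p}{-1 + p}$
$F = 6$
$Y{\left(V \right)} = - \frac{4 V \left(-4 + V\right)}{-1 + V}$ ($Y{\left(V \right)} = - 2 \frac{2 V}{-1 + V} \left(-4 + V\right) = - 2 \frac{2 V \left(-4 + V\right)}{-1 + V} = - \frac{4 V \left(-4 + V\right)}{-1 + V}$)
$\frac{1}{Y{\left(F \right)}} = \frac{1}{4 \cdot 6 \frac{1}{-1 + 6} \left(4 - 6\right)} = \frac{1}{4 \cdot 6 \cdot \frac{1}{5} \left(4 - 6\right)} = \frac{1}{4 \cdot 6 \cdot \frac{1}{5} \left(-2\right)} = \frac{1}{- \frac{48}{5}} = - \frac{5}{48}$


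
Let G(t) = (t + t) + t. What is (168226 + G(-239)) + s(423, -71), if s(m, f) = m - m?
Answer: 167509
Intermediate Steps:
s(m, f) = 0
G(t) = 3*t (G(t) = 2*t + t = 3*t)
(168226 + G(-239)) + s(423, -71) = (168226 + 3*(-239)) + 0 = (168226 - 717) + 0 = 167509 + 0 = 167509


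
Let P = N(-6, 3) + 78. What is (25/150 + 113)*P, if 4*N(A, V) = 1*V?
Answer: 71295/8 ≈ 8911.9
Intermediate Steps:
N(A, V) = V/4 (N(A, V) = (1*V)/4 = V/4)
P = 315/4 (P = (¼)*3 + 78 = ¾ + 78 = 315/4 ≈ 78.750)
(25/150 + 113)*P = (25/150 + 113)*(315/4) = (25*(1/150) + 113)*(315/4) = (⅙ + 113)*(315/4) = (679/6)*(315/4) = 71295/8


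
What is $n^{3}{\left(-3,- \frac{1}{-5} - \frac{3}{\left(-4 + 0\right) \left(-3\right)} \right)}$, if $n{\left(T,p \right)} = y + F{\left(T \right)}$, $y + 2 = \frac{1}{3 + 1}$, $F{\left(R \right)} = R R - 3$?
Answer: $\frac{4913}{64} \approx 76.766$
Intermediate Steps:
$F{\left(R \right)} = -3 + R^{2}$ ($F{\left(R \right)} = R^{2} - 3 = -3 + R^{2}$)
$y = - \frac{7}{4}$ ($y = -2 + \frac{1}{3 + 1} = -2 + \frac{1}{4} = - \frac{7}{4} \approx -1.75$)
$n{\left(T,p \right)} = - \frac{19}{4} + T^{2}$ ($n{\left(T,p \right)} = - \frac{7}{4} + \left(-3 + T^{2}\right) = - \frac{19}{4} + T^{2}$)
$n^{3}{\left(-3,- \frac{1}{-5} - \frac{3}{\left(-4 + 0\right) \left(-3\right)} \right)} = \left(- \frac{19}{4} + \left(-3\right)^{2}\right)^{3} = \left(- \frac{19}{4} + 9\right)^{3} = \left(\frac{17}{4}\right)^{3} = \frac{4913}{64}$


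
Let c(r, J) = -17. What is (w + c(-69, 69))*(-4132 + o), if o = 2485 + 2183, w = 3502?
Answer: 1867960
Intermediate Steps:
o = 4668
(w + c(-69, 69))*(-4132 + o) = (3502 - 17)*(-4132 + 4668) = 3485*536 = 1867960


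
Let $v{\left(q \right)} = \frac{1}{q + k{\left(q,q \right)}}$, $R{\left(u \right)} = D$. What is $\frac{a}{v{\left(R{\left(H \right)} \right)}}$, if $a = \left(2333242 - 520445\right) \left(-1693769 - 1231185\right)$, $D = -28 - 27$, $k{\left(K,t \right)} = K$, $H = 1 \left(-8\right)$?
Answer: $583258261997180$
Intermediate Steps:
$H = -8$
$D = -55$ ($D = -28 - 27 = -55$)
$R{\left(u \right)} = -55$
$v{\left(q \right)} = \frac{1}{2 q}$ ($v{\left(q \right)} = \frac{1}{q + q} = \frac{1}{2 q}$)
$a = -5302347836338$ ($a = 1812797 \left(-2924954\right) = -5302347836338$)
$\frac{a}{v{\left(R{\left(H \right)} \right)}} = - \frac{5302347836338}{\frac{1}{2} \frac{1}{-55}} = - \frac{5302347836338}{\frac{1}{2} \left(- \frac{1}{55}\right)} = - \frac{5302347836338}{- \frac{1}{110}} = \left(-5302347836338\right) \left(-110\right) = 583258261997180$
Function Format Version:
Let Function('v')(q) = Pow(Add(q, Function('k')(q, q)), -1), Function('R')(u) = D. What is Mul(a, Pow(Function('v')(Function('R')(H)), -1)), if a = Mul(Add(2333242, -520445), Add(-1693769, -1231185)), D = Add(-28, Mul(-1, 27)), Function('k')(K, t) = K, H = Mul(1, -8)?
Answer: 583258261997180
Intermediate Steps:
H = -8
D = -55 (D = Add(-28, -27) = -55)
Function('R')(u) = -55
Function('v')(q) = Mul(Rational(1, 2), Pow(q, -1)) (Function('v')(q) = Pow(Add(q, q), -1) = Pow(Mul(2, q), -1) = Mul(Rational(1, 2), Pow(q, -1)))
a = -5302347836338 (a = Mul(1812797, -2924954) = -5302347836338)
Mul(a, Pow(Function('v')(Function('R')(H)), -1)) = Mul(-5302347836338, Pow(Mul(Rational(1, 2), Pow(-55, -1)), -1)) = Mul(-5302347836338, Pow(Mul(Rational(1, 2), Rational(-1, 55)), -1)) = Mul(-5302347836338, Pow(Rational(-1, 110), -1)) = Mul(-5302347836338, -110) = 583258261997180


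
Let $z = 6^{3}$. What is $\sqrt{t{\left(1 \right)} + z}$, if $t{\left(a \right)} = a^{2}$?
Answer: $\sqrt{217} \approx 14.731$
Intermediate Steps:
$z = 216$
$\sqrt{t{\left(1 \right)} + z} = \sqrt{1^{2} + 216} = \sqrt{1 + 216} = \sqrt{217}$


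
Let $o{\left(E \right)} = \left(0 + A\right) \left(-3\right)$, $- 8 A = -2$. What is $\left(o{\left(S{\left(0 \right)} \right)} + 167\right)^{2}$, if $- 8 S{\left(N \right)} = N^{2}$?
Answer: $\frac{442225}{16} \approx 27639.0$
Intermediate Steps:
$A = \frac{1}{4}$ ($A = \left(- \frac{1}{8}\right) \left(-2\right) = \frac{1}{4} \approx 0.25$)
$S{\left(N \right)} = - \frac{N^{2}}{8}$
$o{\left(E \right)} = - \frac{3}{4}$ ($o{\left(E \right)} = \left(0 + \frac{1}{4}\right) \left(-3\right) = \frac{1}{4} \left(-3\right) = - \frac{3}{4}$)
$\left(o{\left(S{\left(0 \right)} \right)} + 167\right)^{2} = \left(- \frac{3}{4} + 167\right)^{2} = \left(\frac{665}{4}\right)^{2} = \frac{442225}{16}$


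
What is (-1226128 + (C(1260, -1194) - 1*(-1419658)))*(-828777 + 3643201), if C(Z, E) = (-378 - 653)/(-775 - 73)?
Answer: 57735963241213/106 ≈ 5.4468e+11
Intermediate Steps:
C(Z, E) = 1031/848 (C(Z, E) = -1031/(-848) = -1031*(-1/848) = 1031/848)
(-1226128 + (C(1260, -1194) - 1*(-1419658)))*(-828777 + 3643201) = (-1226128 + (1031/848 - 1*(-1419658)))*(-828777 + 3643201) = (-1226128 + (1031/848 + 1419658))*2814424 = (-1226128 + 1203871015/848)*2814424 = (164114471/848)*2814424 = 57735963241213/106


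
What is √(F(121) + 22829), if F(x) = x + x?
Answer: √23071 ≈ 151.89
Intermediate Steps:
F(x) = 2*x
√(F(121) + 22829) = √(2*121 + 22829) = √(242 + 22829) = √23071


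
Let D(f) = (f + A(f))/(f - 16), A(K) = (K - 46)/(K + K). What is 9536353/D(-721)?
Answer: 10134797296162/1038915 ≈ 9.7552e+6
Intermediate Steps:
A(K) = (-46 + K)/(2*K) (A(K) = (-46 + K)/((2*K)) = (-46 + K)*(1/(2*K)) = (-46 + K)/(2*K))
D(f) = (f + (-46 + f)/(2*f))/(-16 + f) (D(f) = (f + (-46 + f)/(2*f))/(f - 16) = (f + (-46 + f)/(2*f))/(-16 + f))
9536353/D(-721) = 9536353/(((-23 + (-721)² + (½)*(-721))/((-721)*(-16 - 721)))) = 9536353/((-1/721*(-23 + 519841 - 721/2)/(-737))) = 9536353/((-1/721*(-1/737)*1038915/2)) = 9536353/(1038915/1062754) = 9536353*(1062754/1038915) = 10134797296162/1038915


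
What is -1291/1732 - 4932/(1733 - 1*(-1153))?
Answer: -2044675/833092 ≈ -2.4543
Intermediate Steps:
-1291/1732 - 4932/(1733 - 1*(-1153)) = -1291*1/1732 - 4932/(1733 + 1153) = -1291/1732 - 4932/2886 = -1291/1732 - 4932*1/2886 = -1291/1732 - 822/481 = -2044675/833092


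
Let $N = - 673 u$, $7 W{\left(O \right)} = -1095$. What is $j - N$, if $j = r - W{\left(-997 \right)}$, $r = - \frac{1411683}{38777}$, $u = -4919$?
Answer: $- \frac{898562701759}{271439} \approx -3.3104 \cdot 10^{6}$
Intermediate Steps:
$r = - \frac{1411683}{38777}$ ($r = \left(-1411683\right) \frac{1}{38777} = - \frac{1411683}{38777} \approx -36.405$)
$W{\left(O \right)} = - \frac{1095}{7}$ ($W{\left(O \right)} = \frac{1}{7} \left(-1095\right) = - \frac{1095}{7}$)
$j = \frac{32579034}{271439}$ ($j = - \frac{1411683}{38777} - - \frac{1095}{7} = - \frac{1411683}{38777} + \frac{1095}{7} = \frac{32579034}{271439} \approx 120.02$)
$N = 3310487$ ($N = \left(-673\right) \left(-4919\right) = 3310487$)
$j - N = \frac{32579034}{271439} - 3310487 = - \frac{898562701759}{271439}$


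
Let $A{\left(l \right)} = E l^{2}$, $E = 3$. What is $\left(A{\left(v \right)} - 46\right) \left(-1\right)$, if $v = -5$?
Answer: $-29$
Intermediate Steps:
$A{\left(l \right)} = 3 l^{2}$
$\left(A{\left(v \right)} - 46\right) \left(-1\right) = \left(3 \left(-5\right)^{2} - 46\right) \left(-1\right) = \left(3 \cdot 25 - 46\right) \left(-1\right) = \left(75 - 46\right) \left(-1\right) = 29 \left(-1\right) = -29$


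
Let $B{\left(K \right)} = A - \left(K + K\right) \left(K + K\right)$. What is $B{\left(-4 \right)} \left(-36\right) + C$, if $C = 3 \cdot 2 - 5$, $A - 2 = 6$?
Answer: $2017$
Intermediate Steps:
$A = 8$ ($A = 2 + 6 = 8$)
$C = 1$ ($C = 6 - 5 = 1$)
$B{\left(K \right)} = 8 - 4 K^{2}$ ($B{\left(K \right)} = 8 - \left(K + K\right) \left(K + K\right) = 8 - 2 K 2 K = 8 - 4 K^{2}$)
$B{\left(-4 \right)} \left(-36\right) + C = \left(8 - 4 \left(-4\right)^{2}\right) \left(-36\right) + 1 = \left(8 - 64\right) \left(-36\right) + 1 = \left(-56\right) \left(-36\right) + 1 = 2016 + 1 = 2017$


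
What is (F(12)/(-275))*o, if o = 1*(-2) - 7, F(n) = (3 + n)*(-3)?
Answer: -81/55 ≈ -1.4727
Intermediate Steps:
F(n) = -9 - 3*n
o = -9 (o = -2 - 7 = -9)
(F(12)/(-275))*o = ((-9 - 3*12)/(-275))*(-9) = ((-9 - 36)*(-1/275))*(-9) = -45*(-1/275)*(-9) = (9/55)*(-9) = -81/55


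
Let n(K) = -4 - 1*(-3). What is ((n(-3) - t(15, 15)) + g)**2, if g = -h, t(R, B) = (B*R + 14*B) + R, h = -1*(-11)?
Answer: 213444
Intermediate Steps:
h = 11
t(R, B) = R + 14*B + B*R (t(R, B) = (14*B + B*R) + R = R + 14*B + B*R)
n(K) = -1 (n(K) = -4 + 3 = -1)
g = -11 (g = -1*11 = -11)
((n(-3) - t(15, 15)) + g)**2 = ((-1 - (15 + 14*15 + 15*15)) - 11)**2 = ((-1 - (15 + 210 + 225)) - 11)**2 = ((-1 - 1*450) - 11)**2 = ((-1 - 450) - 11)**2 = (-451 - 11)**2 = (-462)**2 = 213444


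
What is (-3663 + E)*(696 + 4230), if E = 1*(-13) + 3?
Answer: -18093198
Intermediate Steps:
E = -10 (E = -13 + 3 = -10)
(-3663 + E)*(696 + 4230) = (-3663 - 10)*(696 + 4230) = -3673*4926 = -18093198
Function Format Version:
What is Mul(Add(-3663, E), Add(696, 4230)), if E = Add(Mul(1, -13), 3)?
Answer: -18093198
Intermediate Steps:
E = -10 (E = Add(-13, 3) = -10)
Mul(Add(-3663, E), Add(696, 4230)) = Mul(Add(-3663, -10), Add(696, 4230)) = Mul(-3673, 4926) = -18093198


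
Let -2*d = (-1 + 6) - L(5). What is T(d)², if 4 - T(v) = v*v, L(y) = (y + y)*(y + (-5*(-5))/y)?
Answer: 81162081/16 ≈ 5.0726e+6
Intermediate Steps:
L(y) = 2*y*(y + 25/y) (L(y) = (2*y)*(y + 25/y) = 2*y*(y + 25/y))
d = 95/2 (d = -((-1 + 6) - (50 + 2*5²))/2 = -(5 - (50 + 2*25))/2 = -(5 - (50 + 50))/2 = -(5 - 1*100)/2 = -(5 - 100)/2 = -½*(-95) = 95/2 ≈ 47.500)
T(v) = 4 - v² (T(v) = 4 - v*v = 4 - v²)
T(d)² = (4 - (95/2)²)² = (4 - 1*9025/4)² = (4 - 9025/4)² = (-9009/4)² = 81162081/16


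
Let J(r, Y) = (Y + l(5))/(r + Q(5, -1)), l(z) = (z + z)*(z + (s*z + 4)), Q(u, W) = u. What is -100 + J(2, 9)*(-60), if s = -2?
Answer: -640/7 ≈ -91.429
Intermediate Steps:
l(z) = 2*z*(4 - z) (l(z) = (z + z)*(z + (-2*z + 4)) = (2*z)*(z + (4 - 2*z)) = (2*z)*(4 - z) = 2*z*(4 - z))
J(r, Y) = (-10 + Y)/(5 + r) (J(r, Y) = (Y + 2*5*(4 - 1*5))/(r + 5) = (Y + 2*5*(4 - 5))/(5 + r) = (Y + 2*5*(-1))/(5 + r) = (Y - 10)/(5 + r) = (-10 + Y)/(5 + r))
-100 + J(2, 9)*(-60) = -100 + ((-10 + 9)/(5 + 2))*(-60) = -100 + (-1/7)*(-60) = -100 + ((⅐)*(-1))*(-60) = -100 - ⅐*(-60) = -100 + 60/7 = -640/7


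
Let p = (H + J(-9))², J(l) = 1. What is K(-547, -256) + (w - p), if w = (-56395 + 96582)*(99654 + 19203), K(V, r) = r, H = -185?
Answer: 4776472147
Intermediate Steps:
w = 4776506259 (w = 40187*118857 = 4776506259)
p = 33856 (p = (-185 + 1)² = (-184)² = 33856)
K(-547, -256) + (w - p) = -256 + (4776506259 - 1*33856) = -256 + (4776506259 - 33856) = -256 + 4776472403 = 4776472147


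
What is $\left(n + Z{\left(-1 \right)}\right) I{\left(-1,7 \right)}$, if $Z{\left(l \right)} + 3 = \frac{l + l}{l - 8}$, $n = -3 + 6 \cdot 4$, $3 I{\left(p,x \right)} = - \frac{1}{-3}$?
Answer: $\frac{164}{81} \approx 2.0247$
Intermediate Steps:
$I{\left(p,x \right)} = \frac{1}{9}$ ($I{\left(p,x \right)} = \frac{\left(-1\right) \frac{1}{-3}}{3} = \frac{\left(-1\right) \left(- \frac{1}{3}\right)}{3} = \frac{1}{3} \cdot \frac{1}{3} = \frac{1}{9}$)
$n = 21$ ($n = -3 + 24 = 21$)
$Z{\left(l \right)} = -3 + \frac{2 l}{-8 + l}$ ($Z{\left(l \right)} = -3 + \frac{l + l}{l - 8} = -3 + \frac{2 l}{-8 + l}$)
$\left(n + Z{\left(-1 \right)}\right) I{\left(-1,7 \right)} = \left(21 + \frac{24 - -1}{-8 - 1}\right) \frac{1}{9} = \left(21 + \frac{24 + 1}{-9}\right) \frac{1}{9} = \left(21 - \frac{25}{9}\right) \frac{1}{9} = \frac{164}{9} \cdot \frac{1}{9} = \frac{164}{81}$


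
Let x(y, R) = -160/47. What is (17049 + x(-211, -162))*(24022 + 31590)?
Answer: 44553164516/47 ≈ 9.4794e+8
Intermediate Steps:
x(y, R) = -160/47 (x(y, R) = -160*1/47 = -160/47)
(17049 + x(-211, -162))*(24022 + 31590) = (17049 - 160/47)*(24022 + 31590) = (801143/47)*55612 = 44553164516/47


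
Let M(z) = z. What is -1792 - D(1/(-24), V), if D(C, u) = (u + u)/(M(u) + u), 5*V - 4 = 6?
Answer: -1793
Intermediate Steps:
V = 2 (V = ⅘ + (⅕)*6 = ⅘ + 6/5 = 2)
D(C, u) = 1 (D(C, u) = (u + u)/(u + u) = (2*u)/((2*u)) = (2*u)*(1/(2*u)) = 1)
-1792 - D(1/(-24), V) = -1792 - 1*1 = -1792 - 1 = -1793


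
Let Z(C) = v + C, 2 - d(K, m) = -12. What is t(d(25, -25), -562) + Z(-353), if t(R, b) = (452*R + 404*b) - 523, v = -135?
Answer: -221731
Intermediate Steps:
d(K, m) = 14 (d(K, m) = 2 - 1*(-12) = 2 + 12 = 14)
Z(C) = -135 + C
t(R, b) = -523 + 404*b + 452*R (t(R, b) = (404*b + 452*R) - 523 = -523 + 404*b + 452*R)
t(d(25, -25), -562) + Z(-353) = (-523 + 404*(-562) + 452*14) + (-135 - 353) = (-523 - 227048 + 6328) - 488 = -221243 - 488 = -221731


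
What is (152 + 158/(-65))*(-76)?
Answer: -738872/65 ≈ -11367.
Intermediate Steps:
(152 + 158/(-65))*(-76) = (152 + 158*(-1/65))*(-76) = (152 - 158/65)*(-76) = (9722/65)*(-76) = -738872/65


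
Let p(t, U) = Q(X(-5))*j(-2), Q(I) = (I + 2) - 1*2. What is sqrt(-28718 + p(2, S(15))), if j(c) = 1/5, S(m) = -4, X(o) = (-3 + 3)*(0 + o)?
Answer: I*sqrt(28718) ≈ 169.46*I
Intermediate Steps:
X(o) = 0 (X(o) = 0*o = 0)
j(c) = 1/5
Q(I) = I (Q(I) = (2 + I) - 2 = I)
p(t, U) = 0 (p(t, U) = 0*(1/5) = 0)
sqrt(-28718 + p(2, S(15))) = sqrt(-28718 + 0) = sqrt(-28718) = I*sqrt(28718)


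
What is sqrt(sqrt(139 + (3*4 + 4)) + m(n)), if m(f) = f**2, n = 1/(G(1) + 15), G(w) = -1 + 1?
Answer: sqrt(1 + 225*sqrt(155))/15 ≈ 3.5291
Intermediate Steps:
G(w) = 0
n = 1/15 (n = 1/(0 + 15) = 1/15 ≈ 0.066667)
sqrt(sqrt(139 + (3*4 + 4)) + m(n)) = sqrt(sqrt(139 + (3*4 + 4)) + (1/15)**2) = sqrt(sqrt(139 + (12 + 4)) + 1/225) = sqrt(sqrt(139 + 16) + 1/225) = sqrt(sqrt(155) + 1/225) = sqrt(1/225 + sqrt(155))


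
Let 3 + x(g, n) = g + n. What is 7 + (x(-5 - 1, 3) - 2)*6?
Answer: -41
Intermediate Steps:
x(g, n) = -3 + g + n (x(g, n) = -3 + (g + n) = -3 + g + n)
7 + (x(-5 - 1, 3) - 2)*6 = 7 + ((-3 + (-5 - 1) + 3) - 2)*6 = 7 + ((-3 - 6 + 3) - 2)*6 = 7 + (-6 - 2)*6 = 7 - 8*6 = 7 - 48 = -41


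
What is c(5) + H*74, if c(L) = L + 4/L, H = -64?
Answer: -23651/5 ≈ -4730.2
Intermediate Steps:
c(5) + H*74 = (5 + 4/5) - 64*74 = (5 + 4*(1/5)) - 4736 = (5 + 4/5) - 4736 = 29/5 - 4736 = -23651/5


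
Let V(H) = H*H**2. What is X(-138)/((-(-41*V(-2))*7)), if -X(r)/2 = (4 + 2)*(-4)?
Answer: -6/287 ≈ -0.020906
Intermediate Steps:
V(H) = H**3
X(r) = 48 (X(r) = -2*(4 + 2)*(-4) = -12*(-4) = -2*(-24) = 48)
X(-138)/((-(-41*V(-2))*7)) = 48/((-(-41*(-2)**3)*7)) = 48/((-(-41*(-8))*7)) = 48/((-328*7)) = 48/((-1*2296)) = 48/(-2296) = 48*(-1/2296) = -6/287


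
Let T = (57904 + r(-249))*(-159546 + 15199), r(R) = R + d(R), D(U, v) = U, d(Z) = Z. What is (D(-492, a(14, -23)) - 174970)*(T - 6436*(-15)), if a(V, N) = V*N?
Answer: 1453928549602004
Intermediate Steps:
a(V, N) = N*V
r(R) = 2*R (r(R) = R + R = 2*R)
T = -8286383882 (T = (57904 + 2*(-249))*(-159546 + 15199) = (57904 - 498)*(-144347) = 57406*(-144347) = -8286383882)
(D(-492, a(14, -23)) - 174970)*(T - 6436*(-15)) = (-492 - 174970)*(-8286383882 - 6436*(-15)) = -175462*(-8286383882 + 96540) = -175462*(-8286287342) = 1453928549602004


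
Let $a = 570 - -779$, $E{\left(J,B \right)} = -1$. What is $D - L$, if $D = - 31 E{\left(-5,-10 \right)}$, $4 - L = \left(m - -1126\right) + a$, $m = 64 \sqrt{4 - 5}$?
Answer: $2502 + 64 i \approx 2502.0 + 64.0 i$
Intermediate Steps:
$a = 1349$ ($a = 570 + 779 = 1349$)
$m = 64 i$ ($m = 64 \sqrt{-1} = 64 i \approx 64.0 i$)
$L = -2471 - 64 i$ ($L = 4 - \left(\left(64 i - -1126\right) + 1349\right) = 4 - \left(\left(64 i + 1126\right) + 1349\right) = 4 - \left(\left(1126 + 64 i\right) + 1349\right) = 4 - \left(2475 + 64 i\right) = -2471 - 64 i \approx -2471.0 - 64.0 i$)
$D = 31$ ($D = \left(-31\right) \left(-1\right) = 31$)
$D - L = 31 - \left(-2471 - 64 i\right) = 31 + \left(2471 + 64 i\right) = 2502 + 64 i$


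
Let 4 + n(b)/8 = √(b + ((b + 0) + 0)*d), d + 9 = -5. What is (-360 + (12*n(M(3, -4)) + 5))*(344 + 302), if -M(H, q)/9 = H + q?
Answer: -477394 + 186048*I*√13 ≈ -4.7739e+5 + 6.7081e+5*I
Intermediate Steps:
d = -14 (d = -9 - 5 = -14)
M(H, q) = -9*H - 9*q (M(H, q) = -9*(H + q) = -9*H - 9*q)
n(b) = -32 + 8*√13*√(-b) (n(b) = -32 + 8*√(b + ((b + 0) + 0)*(-14)) = -32 + 8*√(b + (b + 0)*(-14)) = -32 + 8*√(b + b*(-14)) = -32 + 8*√(b - 14*b) = -32 + 8*√(-13*b) = -32 + 8*(√13*√(-b)) = -32 + 8*√13*√(-b))
(-360 + (12*n(M(3, -4)) + 5))*(344 + 302) = (-360 + (12*(-32 + 8*√13*√(-(-9*3 - 9*(-4)))) + 5))*(344 + 302) = (-360 + (12*(-32 + 8*√13*√(-(-27 + 36))) + 5))*646 = (-360 + (12*(-32 + 8*√13*√(-1*9)) + 5))*646 = (-360 + (12*(-32 + 8*√13*√(-9)) + 5))*646 = (-360 + (12*(-32 + 8*√13*(3*I)) + 5))*646 = (-360 + (12*(-32 + 24*I*√13) + 5))*646 = (-360 + ((-384 + 288*I*√13) + 5))*646 = (-360 + (-379 + 288*I*√13))*646 = (-739 + 288*I*√13)*646 = -477394 + 186048*I*√13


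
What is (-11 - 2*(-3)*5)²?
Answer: 361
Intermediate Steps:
(-11 - 2*(-3)*5)² = (-11 + 6*5)² = (-11 + 30)² = 19² = 361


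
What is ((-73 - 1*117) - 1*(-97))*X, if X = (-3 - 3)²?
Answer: -3348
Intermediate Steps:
X = 36 (X = (-6)² = 36)
((-73 - 1*117) - 1*(-97))*X = ((-73 - 1*117) - 1*(-97))*36 = ((-73 - 117) + 97)*36 = (-190 + 97)*36 = -93*36 = -3348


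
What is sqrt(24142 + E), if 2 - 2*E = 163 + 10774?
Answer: 13*sqrt(442)/2 ≈ 136.65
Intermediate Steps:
E = -10935/2 (E = 1 - (163 + 10774)/2 = 1 - 1/2*10937 = 1 - 10937/2 = -10935/2 ≈ -5467.5)
sqrt(24142 + E) = sqrt(24142 - 10935/2) = sqrt(37349/2) = 13*sqrt(442)/2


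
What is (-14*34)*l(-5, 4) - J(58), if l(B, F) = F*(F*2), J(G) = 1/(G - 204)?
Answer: -2223871/146 ≈ -15232.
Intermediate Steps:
J(G) = 1/(-204 + G)
l(B, F) = 2*F² (l(B, F) = F*(2*F) = 2*F²)
(-14*34)*l(-5, 4) - J(58) = (-14*34)*(2*4²) - 1/(-204 + 58) = -952*16 - 1/(-146) = -476*32 - 1*(-1/146) = -15232 + 1/146 = -2223871/146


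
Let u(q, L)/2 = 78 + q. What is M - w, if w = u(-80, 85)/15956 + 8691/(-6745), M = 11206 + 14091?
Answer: 680670824229/26905805 ≈ 25298.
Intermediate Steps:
u(q, L) = 156 + 2*q (u(q, L) = 2*(78 + q) = 156 + 2*q)
M = 25297
w = -34675144/26905805 (w = (156 + 2*(-80))/15956 + 8691/(-6745) = (156 - 160)*(1/15956) + 8691*(-1/6745) = -4*1/15956 - 8691/6745 = -1/3989 - 8691/6745 = -34675144/26905805 ≈ -1.2888)
M - w = 25297 - 1*(-34675144/26905805) = 25297 + 34675144/26905805 = 680670824229/26905805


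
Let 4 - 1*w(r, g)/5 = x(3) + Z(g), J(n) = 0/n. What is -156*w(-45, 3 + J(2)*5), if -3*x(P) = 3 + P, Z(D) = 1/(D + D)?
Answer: -4550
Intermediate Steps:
Z(D) = 1/(2*D)
J(n) = 0
x(P) = -1 - P/3 (x(P) = -(3 + P)/3 = -1 - P/3)
w(r, g) = 30 - 5/(2*g) (w(r, g) = 20 - 5*((-1 - ⅓*3) + 1/(2*g)) = 20 - 5*((-1 - 1) + 1/(2*g)) = 20 - 5*(-2 + 1/(2*g)) = 20 + (10 - 5/(2*g)) = 30 - 5/(2*g))
-156*w(-45, 3 + J(2)*5) = -156*(30 - 5/(2*(3 + 0*5))) = -156*(30 - 5/(2*(3 + 0))) = -156*(30 - 5/2/3) = -156*(30 - 5/2*⅓) = -156*(30 - ⅚) = -156*175/6 = -4550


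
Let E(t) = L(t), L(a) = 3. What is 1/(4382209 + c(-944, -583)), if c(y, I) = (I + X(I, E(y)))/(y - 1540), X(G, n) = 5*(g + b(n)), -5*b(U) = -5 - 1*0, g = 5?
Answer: 2484/10885407709 ≈ 2.2820e-7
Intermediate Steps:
E(t) = 3
b(U) = 1 (b(U) = -(-5 - 1*0)/5 = -(-5 + 0)/5 = -⅕*(-5) = 1)
X(G, n) = 30 (X(G, n) = 5*(5 + 1) = 5*6 = 30)
c(y, I) = (30 + I)/(-1540 + y) (c(y, I) = (I + 30)/(y - 1540) = (30 + I)/(-1540 + y))
1/(4382209 + c(-944, -583)) = 1/(4382209 + (30 - 583)/(-1540 - 944)) = 1/(4382209 - 553/(-2484)) = 1/(4382209 - 1/2484*(-553)) = 1/(4382209 + 553/2484) = 1/(10885407709/2484) = 2484/10885407709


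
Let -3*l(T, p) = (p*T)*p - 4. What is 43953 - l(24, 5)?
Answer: 132455/3 ≈ 44152.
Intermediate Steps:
l(T, p) = 4/3 - T*p**2/3 (l(T, p) = -((p*T)*p - 4)/3 = -((T*p)*p - 4)/3 = -(T*p**2 - 4)/3 = -(-4 + T*p**2)/3 = 4/3 - T*p**2/3)
43953 - l(24, 5) = 43953 - (4/3 - 1/3*24*5**2) = 43953 - (4/3 - 1/3*24*25) = 43953 - (4/3 - 200) = 43953 - 1*(-596/3) = 43953 + 596/3 = 132455/3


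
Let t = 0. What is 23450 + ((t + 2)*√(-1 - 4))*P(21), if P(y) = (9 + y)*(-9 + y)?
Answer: 23450 + 720*I*√5 ≈ 23450.0 + 1610.0*I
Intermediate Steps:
P(y) = (-9 + y)*(9 + y)
23450 + ((t + 2)*√(-1 - 4))*P(21) = 23450 + ((0 + 2)*√(-1 - 4))*(-81 + 21²) = 23450 + (2*√(-5))*(-81 + 441) = 23450 + (2*(I*√5))*360 = 23450 + (2*I*√5)*360 = 23450 + 720*I*√5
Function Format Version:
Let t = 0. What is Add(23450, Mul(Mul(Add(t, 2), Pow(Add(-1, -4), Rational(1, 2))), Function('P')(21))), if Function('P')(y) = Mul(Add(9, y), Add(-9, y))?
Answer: Add(23450, Mul(720, I, Pow(5, Rational(1, 2)))) ≈ Add(23450., Mul(1610.0, I))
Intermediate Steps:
Function('P')(y) = Mul(Add(-9, y), Add(9, y))
Add(23450, Mul(Mul(Add(t, 2), Pow(Add(-1, -4), Rational(1, 2))), Function('P')(21))) = Add(23450, Mul(Mul(Add(0, 2), Pow(Add(-1, -4), Rational(1, 2))), Add(-81, Pow(21, 2)))) = Add(23450, Mul(Mul(2, Pow(-5, Rational(1, 2))), Add(-81, 441))) = Add(23450, Mul(Mul(2, Mul(I, Pow(5, Rational(1, 2)))), 360)) = Add(23450, Mul(Mul(2, I, Pow(5, Rational(1, 2))), 360)) = Add(23450, Mul(720, I, Pow(5, Rational(1, 2))))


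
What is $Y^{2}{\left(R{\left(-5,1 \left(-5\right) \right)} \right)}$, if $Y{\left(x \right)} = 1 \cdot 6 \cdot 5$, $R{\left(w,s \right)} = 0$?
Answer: $900$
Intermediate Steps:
$Y{\left(x \right)} = 30$ ($Y{\left(x \right)} = 6 \cdot 5 = 30$)
$Y^{2}{\left(R{\left(-5,1 \left(-5\right) \right)} \right)} = 30^{2} = 900$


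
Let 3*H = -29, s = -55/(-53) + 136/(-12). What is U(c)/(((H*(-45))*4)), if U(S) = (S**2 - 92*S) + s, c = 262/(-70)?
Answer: 33896327/169454250 ≈ 0.20003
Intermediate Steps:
s = -1637/159 (s = -55*(-1/53) + 136*(-1/12) = 55/53 - 34/3 = -1637/159 ≈ -10.296)
H = -29/3 (H = (1/3)*(-29) = -29/3 ≈ -9.6667)
c = -131/35 (c = 262*(-1/70) = -131/35 ≈ -3.7429)
U(S) = -1637/159 + S**2 - 92*S (U(S) = (S**2 - 92*S) - 1637/159 = -1637/159 + S**2 - 92*S)
U(c)/(((H*(-45))*4)) = (-1637/159 + (-131/35)**2 - 92*(-131/35))/((-29/3*(-45)*4)) = (-1637/159 + 17161/1225 + 12052/35)/((435*4)) = (67792654/194775)/1740 = (67792654/194775)*(1/1740) = 33896327/169454250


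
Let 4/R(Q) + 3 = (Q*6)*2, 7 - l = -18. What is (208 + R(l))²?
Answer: 3816768400/88209 ≈ 43270.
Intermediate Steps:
l = 25 (l = 7 - 1*(-18) = 7 + 18 = 25)
R(Q) = 4/(-3 + 12*Q) (R(Q) = 4/(-3 + (Q*6)*2) = 4/(-3 + (6*Q)*2) = 4/(-3 + 12*Q))
(208 + R(l))² = (208 + 4/(3*(-1 + 4*25)))² = (208 + 4/(3*(-1 + 100)))² = (208 + (4/3)/99)² = (208 + (4/3)*(1/99))² = (208 + 4/297)² = (61780/297)² = 3816768400/88209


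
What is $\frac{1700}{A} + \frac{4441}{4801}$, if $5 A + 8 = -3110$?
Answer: $- \frac{13480731}{7484759} \approx -1.8011$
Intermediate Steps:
$A = - \frac{3118}{5}$ ($A = - \frac{8}{5} + \frac{1}{5} \left(-3110\right) = - \frac{8}{5} - 622 = - \frac{3118}{5} \approx -623.6$)
$\frac{1700}{A} + \frac{4441}{4801} = \frac{1700}{- \frac{3118}{5}} + \frac{4441}{4801} = 1700 \left(- \frac{5}{3118}\right) + 4441 \cdot \frac{1}{4801} = - \frac{4250}{1559} + \frac{4441}{4801} = - \frac{13480731}{7484759}$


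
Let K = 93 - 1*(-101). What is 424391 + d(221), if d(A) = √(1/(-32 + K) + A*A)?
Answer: 424391 + √15824486/18 ≈ 4.2461e+5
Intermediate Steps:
K = 194 (K = 93 + 101 = 194)
d(A) = √(1/162 + A²) (d(A) = √(1/(-32 + 194) + A*A) = √(1/162 + A²))
424391 + d(221) = 424391 + √(2 + 324*221²)/18 = 424391 + √(2 + 324*48841)/18 = 424391 + √(2 + 15824484)/18 = 424391 + √15824486/18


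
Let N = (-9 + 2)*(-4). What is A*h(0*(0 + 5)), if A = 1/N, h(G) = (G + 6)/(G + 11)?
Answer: 3/154 ≈ 0.019481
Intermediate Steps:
N = 28 (N = -7*(-4) = 28)
h(G) = (6 + G)/(11 + G)
A = 1/28 ≈ 0.035714
A*h(0*(0 + 5)) = ((6 + 0*(0 + 5))/(11 + 0*(0 + 5)))/28 = ((6 + 0*5)/(11 + 0*5))/28 = ((6 + 0)/(11 + 0))/28 = (6/11)/28 = ((1/11)*6)/28 = (1/28)*(6/11) = 3/154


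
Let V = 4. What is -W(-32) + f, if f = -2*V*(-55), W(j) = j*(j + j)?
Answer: -1608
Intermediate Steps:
W(j) = 2*j² (W(j) = j*(2*j) = 2*j²)
f = 440 (f = -2*4*(-55) = -8*(-55) = 440)
-W(-32) + f = -2*(-32)² + 440 = -2*1024 + 440 = -1*2048 + 440 = -2048 + 440 = -1608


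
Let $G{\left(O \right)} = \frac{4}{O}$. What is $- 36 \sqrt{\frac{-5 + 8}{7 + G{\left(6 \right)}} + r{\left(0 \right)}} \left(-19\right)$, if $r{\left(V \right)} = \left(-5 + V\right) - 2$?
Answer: $\frac{1368 i \sqrt{874}}{23} \approx 1758.4 i$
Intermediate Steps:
$r{\left(V \right)} = -7 + V$
$- 36 \sqrt{\frac{-5 + 8}{7 + G{\left(6 \right)}} + r{\left(0 \right)}} \left(-19\right) = - 36 \sqrt{\frac{-5 + 8}{7 + \frac{4}{6}} + \left(-7 + 0\right)} \left(-19\right) = - 36 \sqrt{\frac{3}{7 + 4 \cdot \frac{1}{6}} - 7} \left(-19\right) = - 36 \sqrt{\frac{3}{7 + \frac{2}{3}} - 7} \left(-19\right) = - 36 \sqrt{\frac{3}{\frac{23}{3}} - 7} \left(-19\right) = - 36 \sqrt{3 \cdot \frac{3}{23} - 7} \left(-19\right) = - 36 \sqrt{\frac{9}{23} - 7} \left(-19\right) = - 36 \sqrt{- \frac{152}{23}} \left(-19\right) = - 36 \frac{2 i \sqrt{874}}{23} \left(-19\right) = - \frac{72 i \sqrt{874}}{23} \left(-19\right) = \frac{1368 i \sqrt{874}}{23}$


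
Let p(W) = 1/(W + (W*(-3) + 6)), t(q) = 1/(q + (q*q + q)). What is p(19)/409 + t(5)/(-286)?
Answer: -11549/65505440 ≈ -0.00017631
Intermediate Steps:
t(q) = 1/(q² + 2*q) (t(q) = 1/(q + (q² + q)) = 1/(q + (q + q²)) = 1/(q² + 2*q))
p(W) = 1/(6 - 2*W) (p(W) = 1/(W + (-3*W + 6)) = 1/(W + (6 - 3*W)) = 1/(6 - 2*W))
p(19)/409 + t(5)/(-286) = -1/(-6 + 2*19)/409 + (1/(5*(2 + 5)))/(-286) = -1/(-6 + 38)*(1/409) + ((⅕)/7)*(-1/286) = -1/32*(1/409) + ((⅕)*(⅐))*(-1/286) = -1*1/32*(1/409) + (1/35)*(-1/286) = -1/32*1/409 - 1/10010 = -1/13088 - 1/10010 = -11549/65505440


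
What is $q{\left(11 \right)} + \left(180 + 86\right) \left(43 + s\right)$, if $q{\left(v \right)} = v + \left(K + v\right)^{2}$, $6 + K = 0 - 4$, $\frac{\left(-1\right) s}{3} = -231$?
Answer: $195788$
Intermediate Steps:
$s = 693$ ($s = \left(-3\right) \left(-231\right) = 693$)
$K = -10$ ($K = -6 + \left(0 - 4\right) = -6 - 4 = -10$)
$q{\left(v \right)} = v + \left(-10 + v\right)^{2}$
$q{\left(11 \right)} + \left(180 + 86\right) \left(43 + s\right) = \left(11 + \left(-10 + 11\right)^{2}\right) + \left(180 + 86\right) \left(43 + 693\right) = \left(11 + 1^{2}\right) + 266 \cdot 736 = \left(11 + 1\right) + 195776 = 12 + 195776 = 195788$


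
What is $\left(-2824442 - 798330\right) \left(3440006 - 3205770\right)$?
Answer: $-848583622192$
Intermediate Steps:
$\left(-2824442 - 798330\right) \left(3440006 - 3205770\right) = \left(-2824442 - 798330\right) 234236 = \left(-3622772\right) 234236 = -848583622192$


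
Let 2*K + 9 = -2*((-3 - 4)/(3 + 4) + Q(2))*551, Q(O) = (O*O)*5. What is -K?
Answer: 20947/2 ≈ 10474.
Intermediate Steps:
Q(O) = 5*O² (Q(O) = O²*5 = 5*O²)
K = -20947/2 (K = -9/2 + (-2*((-3 - 4)/(3 + 4) + 5*2²)*551)/2 = -9/2 + (-2*(-7/7 + 5*4)*551)/2 = -9/2 + (-2*(-7*⅐ + 20)*551)/2 = -9/2 + (-2*(-1 + 20)*551)/2 = -9/2 + (-2*19*551)/2 = -9/2 + (-38*551)/2 = -9/2 + (½)*(-20938) = -9/2 - 10469 = -20947/2 ≈ -10474.)
-K = -1*(-20947/2) = 20947/2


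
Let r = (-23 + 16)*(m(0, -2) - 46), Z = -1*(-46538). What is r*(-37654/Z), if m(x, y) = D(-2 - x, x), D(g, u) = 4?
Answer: -5535138/23269 ≈ -237.88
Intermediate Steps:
Z = 46538
m(x, y) = 4
r = 294 (r = (-23 + 16)*(4 - 46) = -7*(-42) = 294)
r*(-37654/Z) = 294*(-37654/46538) = 294*(-37654*1/46538) = 294*(-18827/23269) = -5535138/23269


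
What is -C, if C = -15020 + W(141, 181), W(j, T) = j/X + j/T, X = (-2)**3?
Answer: 21773353/1448 ≈ 15037.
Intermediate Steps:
X = -8
W(j, T) = -j/8 + j/T (W(j, T) = j/(-8) + j/T = j*(-1/8) + j/T = -j/8 + j/T)
C = -21773353/1448 (C = -15020 + (-1/8*141 + 141/181) = -15020 + (-141/8 + 141*(1/181)) = -15020 + (-141/8 + 141/181) = -15020 - 24393/1448 = -21773353/1448 ≈ -15037.)
-C = -1*(-21773353/1448) = 21773353/1448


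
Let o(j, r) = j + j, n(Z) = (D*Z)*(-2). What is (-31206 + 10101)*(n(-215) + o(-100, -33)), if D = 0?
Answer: 4221000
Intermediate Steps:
n(Z) = 0 (n(Z) = (0*Z)*(-2) = 0*(-2) = 0)
o(j, r) = 2*j
(-31206 + 10101)*(n(-215) + o(-100, -33)) = (-31206 + 10101)*(0 + 2*(-100)) = -21105*(0 - 200) = -21105*(-200) = 4221000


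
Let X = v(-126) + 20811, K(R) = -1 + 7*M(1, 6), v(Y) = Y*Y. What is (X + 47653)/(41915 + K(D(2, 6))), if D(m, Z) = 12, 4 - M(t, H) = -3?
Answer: 84340/41963 ≈ 2.0099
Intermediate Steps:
M(t, H) = 7 (M(t, H) = 4 - 1*(-3) = 4 + 3 = 7)
v(Y) = Y**2
K(R) = 48 (K(R) = -1 + 7*7 = -1 + 49 = 48)
X = 36687 (X = (-126)**2 + 20811 = 15876 + 20811 = 36687)
(X + 47653)/(41915 + K(D(2, 6))) = (36687 + 47653)/(41915 + 48) = 84340/41963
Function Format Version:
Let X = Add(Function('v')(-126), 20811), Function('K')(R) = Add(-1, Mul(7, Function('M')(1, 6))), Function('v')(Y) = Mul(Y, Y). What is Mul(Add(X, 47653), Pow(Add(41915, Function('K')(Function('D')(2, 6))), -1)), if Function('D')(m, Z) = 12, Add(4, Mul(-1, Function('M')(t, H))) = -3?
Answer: Rational(84340, 41963) ≈ 2.0099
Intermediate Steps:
Function('M')(t, H) = 7 (Function('M')(t, H) = Add(4, Mul(-1, -3)) = Add(4, 3) = 7)
Function('v')(Y) = Pow(Y, 2)
Function('K')(R) = 48 (Function('K')(R) = Add(-1, Mul(7, 7)) = Add(-1, 49) = 48)
X = 36687 (X = Add(Pow(-126, 2), 20811) = Add(15876, 20811) = 36687)
Mul(Add(X, 47653), Pow(Add(41915, Function('K')(Function('D')(2, 6))), -1)) = Mul(Add(36687, 47653), Pow(Add(41915, 48), -1)) = Mul(84340, Pow(41963, -1)) = Mul(84340, Rational(1, 41963)) = Rational(84340, 41963)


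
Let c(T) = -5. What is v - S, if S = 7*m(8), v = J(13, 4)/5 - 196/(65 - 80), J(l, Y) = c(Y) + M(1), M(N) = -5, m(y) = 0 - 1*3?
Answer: 481/15 ≈ 32.067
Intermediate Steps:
m(y) = -3 (m(y) = 0 - 3 = -3)
J(l, Y) = -10 (J(l, Y) = -5 - 5 = -10)
v = 166/15 (v = -10/5 - 196/(65 - 80) = -10*1/5 - 196/(-15) = -2 - 196*(-1/15) = -2 + 196/15 = 166/15 ≈ 11.067)
S = -21 (S = 7*(-3) = -21)
v - S = 166/15 - 1*(-21) = 166/15 + 21 = 481/15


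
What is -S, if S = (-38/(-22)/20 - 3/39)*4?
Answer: -27/715 ≈ -0.037762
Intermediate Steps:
S = 27/715 (S = (-38*(-1/22)*(1/20) - 3*1/39)*4 = ((19/11)*(1/20) - 1/13)*4 = (19/220 - 1/13)*4 = (27/2860)*4 = 27/715 ≈ 0.037762)
-S = -1*27/715 = -27/715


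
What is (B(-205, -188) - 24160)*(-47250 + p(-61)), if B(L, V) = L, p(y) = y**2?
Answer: 1060584085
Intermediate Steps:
(B(-205, -188) - 24160)*(-47250 + p(-61)) = (-205 - 24160)*(-47250 + (-61)**2) = -24365*(-47250 + 3721) = -24365*(-43529) = 1060584085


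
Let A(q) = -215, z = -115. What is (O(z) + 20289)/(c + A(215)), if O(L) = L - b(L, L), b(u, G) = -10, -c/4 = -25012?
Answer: 20184/99833 ≈ 0.20218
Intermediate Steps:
c = 100048 (c = -4*(-25012) = 100048)
O(L) = 10 + L (O(L) = L - 1*(-10) = L + 10 = 10 + L)
(O(z) + 20289)/(c + A(215)) = ((10 - 115) + 20289)/(100048 - 215) = (-105 + 20289)/99833 = 20184*(1/99833) = 20184/99833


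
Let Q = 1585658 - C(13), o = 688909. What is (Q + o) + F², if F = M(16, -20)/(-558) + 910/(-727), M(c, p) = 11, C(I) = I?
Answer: 374312025668827753/164564903556 ≈ 2.2746e+6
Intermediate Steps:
Q = 1585645 (Q = 1585658 - 1*13 = 1585658 - 13 = 1585645)
F = -515777/405666 (F = 11/(-558) + 910/(-727) = 11*(-1/558) + 910*(-1/727) = -11/558 - 910/727 = -515777/405666 ≈ -1.2714)
(Q + o) + F² = (1585645 + 688909) + (-515777/405666)² = 2274554 + 266025913729/164564903556 = 374312025668827753/164564903556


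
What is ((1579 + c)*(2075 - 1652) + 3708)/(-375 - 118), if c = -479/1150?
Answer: -772166133/566950 ≈ -1362.0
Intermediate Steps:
c = -479/1150 (c = -479*1/1150 = -479/1150 ≈ -0.41652)
((1579 + c)*(2075 - 1652) + 3708)/(-375 - 118) = ((1579 - 479/1150)*(2075 - 1652) + 3708)/(-375 - 118) = ((1815371/1150)*423 + 3708)/(-493) = (767901933/1150 + 3708)*(-1/493) = (772166133/1150)*(-1/493) = -772166133/566950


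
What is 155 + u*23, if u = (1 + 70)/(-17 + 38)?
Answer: 4888/21 ≈ 232.76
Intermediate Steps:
u = 71/21 ≈ 3.3810
155 + u*23 = 155 + (71/21)*23 = 155 + 1633/21 = 4888/21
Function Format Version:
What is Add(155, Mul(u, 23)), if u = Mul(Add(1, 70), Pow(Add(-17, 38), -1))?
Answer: Rational(4888, 21) ≈ 232.76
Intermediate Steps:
u = Rational(71, 21) (u = Mul(71, Pow(21, -1)) = Mul(71, Rational(1, 21)) = Rational(71, 21) ≈ 3.3810)
Add(155, Mul(u, 23)) = Add(155, Mul(Rational(71, 21), 23)) = Add(155, Rational(1633, 21)) = Rational(4888, 21)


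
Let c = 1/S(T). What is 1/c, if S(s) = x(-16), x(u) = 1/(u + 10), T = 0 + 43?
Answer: -1/6 ≈ -0.16667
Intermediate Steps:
T = 43
x(u) = 1/(10 + u)
S(s) = -1/6 (S(s) = 1/(10 - 16) = 1/(-6) = -1/6)
c = -6 (c = 1/(-1/6) = -6)
1/c = 1/(-6) = -1/6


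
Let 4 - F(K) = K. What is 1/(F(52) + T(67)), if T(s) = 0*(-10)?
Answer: -1/48 ≈ -0.020833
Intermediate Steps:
T(s) = 0
F(K) = 4 - K
1/(F(52) + T(67)) = 1/((4 - 1*52) + 0) = 1/((4 - 52) + 0) = 1/(-48 + 0) = 1/(-48) = -1/48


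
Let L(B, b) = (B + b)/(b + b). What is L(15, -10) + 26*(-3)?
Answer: -313/4 ≈ -78.250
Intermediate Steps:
L(B, b) = (B + b)/(2*b) (L(B, b) = (B + b)/((2*b)) = (B + b)*(1/(2*b)) = (B + b)/(2*b))
L(15, -10) + 26*(-3) = (½)*(15 - 10)/(-10) + 26*(-3) = (½)*(-⅒)*5 - 78 = -¼ - 78 = -313/4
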